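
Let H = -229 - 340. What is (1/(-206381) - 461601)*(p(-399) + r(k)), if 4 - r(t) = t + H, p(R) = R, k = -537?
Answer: -67733895623202/206381 ≈ -3.2820e+8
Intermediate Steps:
H = -569
r(t) = 573 - t (r(t) = 4 - (t - 569) = 4 - (-569 + t) = 4 + (569 - t) = 573 - t)
(1/(-206381) - 461601)*(p(-399) + r(k)) = (1/(-206381) - 461601)*(-399 + (573 - 1*(-537))) = (-1/206381 - 461601)*(-399 + (573 + 537)) = -95265675982*(-399 + 1110)/206381 = -95265675982/206381*711 = -67733895623202/206381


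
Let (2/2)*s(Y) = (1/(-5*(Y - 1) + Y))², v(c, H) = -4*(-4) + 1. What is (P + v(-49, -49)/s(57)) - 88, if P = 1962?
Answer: 847267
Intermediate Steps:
v(c, H) = 17 (v(c, H) = 16 + 1 = 17)
s(Y) = (5 - 4*Y)⁻² (s(Y) = (1/(-5*(Y - 1) + Y))² = (1/(-5*(-1 + Y) + Y))² = (1/((5 - 5*Y) + Y))² = (1/(5 - 4*Y))² = (5 - 4*Y)⁻²)
(P + v(-49, -49)/s(57)) - 88 = (1962 + 17/((-5 + 4*57)⁻²)) - 88 = (1962 + 17/((-5 + 228)⁻²)) - 88 = (1962 + 17/(223⁻²)) - 88 = (1962 + 17/(1/49729)) - 88 = (1962 + 17*49729) - 88 = (1962 + 845393) - 88 = 847355 - 88 = 847267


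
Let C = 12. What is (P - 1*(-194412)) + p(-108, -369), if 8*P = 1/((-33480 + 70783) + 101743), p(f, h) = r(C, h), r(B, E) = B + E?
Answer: 215860572241/1112368 ≈ 1.9406e+5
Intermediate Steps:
p(f, h) = 12 + h
P = 1/1112368 (P = 1/(8*((-33480 + 70783) + 101743)) = 1/(8*(37303 + 101743)) = (1/8)/139046 = (1/8)*(1/139046) = 1/1112368 ≈ 8.9898e-7)
(P - 1*(-194412)) + p(-108, -369) = (1/1112368 - 1*(-194412)) + (12 - 369) = (1/1112368 + 194412) - 357 = 216257687617/1112368 - 357 = 215860572241/1112368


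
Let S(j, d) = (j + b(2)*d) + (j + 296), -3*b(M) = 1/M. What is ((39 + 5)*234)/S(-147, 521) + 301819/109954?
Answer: -6638892433/55966586 ≈ -118.62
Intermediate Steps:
b(M) = -1/(3*M)
S(j, d) = 296 + 2*j - d/6 (S(j, d) = (j + (-1/3/2)*d) + (j + 296) = (j + (-1/3*1/2)*d) + (296 + j) = (j - d/6) + (296 + j) = 296 + 2*j - d/6)
((39 + 5)*234)/S(-147, 521) + 301819/109954 = ((39 + 5)*234)/(296 + 2*(-147) - 1/6*521) + 301819/109954 = (44*234)/(296 - 294 - 521/6) + 301819*(1/109954) = 10296/(-509/6) + 301819/109954 = 10296*(-6/509) + 301819/109954 = -61776/509 + 301819/109954 = -6638892433/55966586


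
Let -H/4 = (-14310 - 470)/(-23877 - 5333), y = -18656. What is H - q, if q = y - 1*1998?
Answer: 60324422/2921 ≈ 20652.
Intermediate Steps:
q = -20654 (q = -18656 - 1*1998 = -18656 - 1998 = -20654)
H = -5912/2921 (H = -4*(-14310 - 470)/(-23877 - 5333) = -(-59120)/(-29210) = -(-59120)*(-1)/29210 = -4*1478/2921 = -5912/2921 ≈ -2.0240)
H - q = -5912/2921 - 1*(-20654) = -5912/2921 + 20654 = 60324422/2921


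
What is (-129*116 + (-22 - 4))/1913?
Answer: -14990/1913 ≈ -7.8359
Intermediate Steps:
(-129*116 + (-22 - 4))/1913 = (-14964 - 26)*(1/1913) = -14990*1/1913 = -14990/1913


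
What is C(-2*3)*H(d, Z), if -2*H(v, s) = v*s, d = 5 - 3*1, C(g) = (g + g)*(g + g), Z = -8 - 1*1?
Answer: 1296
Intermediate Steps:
Z = -9 (Z = -8 - 1 = -9)
C(g) = 4*g² (C(g) = (2*g)*(2*g) = 4*g²)
d = 2 (d = 5 - 3 = 2)
H(v, s) = -s*v/2 (H(v, s) = -v*s/2 = -s*v/2)
C(-2*3)*H(d, Z) = (4*(-2*3)²)*(-½*(-9)*2) = (4*(-6)²)*9 = (4*36)*9 = 144*9 = 1296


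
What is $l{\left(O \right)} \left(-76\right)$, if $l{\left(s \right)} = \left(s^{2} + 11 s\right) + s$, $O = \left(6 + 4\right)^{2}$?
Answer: $-851200$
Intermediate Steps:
$O = 100$ ($O = 10^{2} = 100$)
$l{\left(s \right)} = s^{2} + 12 s$
$l{\left(O \right)} \left(-76\right) = 100 \left(12 + 100\right) \left(-76\right) = 100 \cdot 112 \left(-76\right) = 11200 \left(-76\right) = -851200$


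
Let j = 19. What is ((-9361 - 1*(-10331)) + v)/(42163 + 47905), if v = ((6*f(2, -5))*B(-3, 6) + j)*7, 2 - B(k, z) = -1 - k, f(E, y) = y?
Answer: 1103/90068 ≈ 0.012246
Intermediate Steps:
B(k, z) = 3 + k (B(k, z) = 2 - (-1 - k) = 2 + (1 + k) = 3 + k)
v = 133 (v = ((6*(-5))*(3 - 3) + 19)*7 = (-30*0 + 19)*7 = (0 + 19)*7 = 19*7 = 133)
((-9361 - 1*(-10331)) + v)/(42163 + 47905) = ((-9361 - 1*(-10331)) + 133)/(42163 + 47905) = ((-9361 + 10331) + 133)/90068 = (970 + 133)*(1/90068) = 1103*(1/90068) = 1103/90068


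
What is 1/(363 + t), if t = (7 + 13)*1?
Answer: 1/383 ≈ 0.0026110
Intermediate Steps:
t = 20 (t = 20*1 = 20)
1/(363 + t) = 1/(363 + 20) = 1/383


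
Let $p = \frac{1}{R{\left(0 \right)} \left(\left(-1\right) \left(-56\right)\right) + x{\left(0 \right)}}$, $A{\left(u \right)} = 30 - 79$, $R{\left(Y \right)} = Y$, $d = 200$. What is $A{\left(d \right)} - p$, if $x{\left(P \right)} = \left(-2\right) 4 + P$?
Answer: $- \frac{391}{8} \approx -48.875$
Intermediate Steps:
$x{\left(P \right)} = -8 + P$
$A{\left(u \right)} = -49$
$p = - \frac{1}{8}$ ($p = \frac{1}{0 \left(\left(-1\right) \left(-56\right)\right) + \left(-8 + 0\right)} = \frac{1}{0 \cdot 56 - 8} = \frac{1}{0 - 8} = \frac{1}{-8} = - \frac{1}{8} \approx -0.125$)
$A{\left(d \right)} - p = -49 - - \frac{1}{8} = -49 + \frac{1}{8} = - \frac{391}{8}$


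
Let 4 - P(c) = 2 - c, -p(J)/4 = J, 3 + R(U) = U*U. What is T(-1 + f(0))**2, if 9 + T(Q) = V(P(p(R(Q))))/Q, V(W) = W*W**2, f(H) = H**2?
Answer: 1018081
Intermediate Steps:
R(U) = -3 + U**2 (R(U) = -3 + U*U = -3 + U**2)
p(J) = -4*J
P(c) = 2 + c (P(c) = 4 - (2 - c) = 4 + (-2 + c) = 2 + c)
V(W) = W**3
T(Q) = -9 + (14 - 4*Q**2)**3/Q (T(Q) = -9 + (2 - 4*(-3 + Q**2))**3/Q = -9 + (2 + (12 - 4*Q**2))**3/Q = -9 + (14 - 4*Q**2)**3/Q)
T(-1 + f(0))**2 = (-9 - 8*(-7 + 2*(-1 + 0**2)**2)**3/(-1 + 0**2))**2 = (-9 - 8*(-7 + 2*(-1 + 0)**2)**3/(-1 + 0))**2 = (-9 - 8*(-7 + 2*(-1)**2)**3/(-1))**2 = (-9 - 8*(-1)*(-7 + 2*1)**3)**2 = (-9 - 8*(-1)*(-7 + 2)**3)**2 = (-9 - 8*(-1)*(-5)**3)**2 = (-9 - 8*(-1)*(-125))**2 = (-9 - 1000)**2 = (-1009)**2 = 1018081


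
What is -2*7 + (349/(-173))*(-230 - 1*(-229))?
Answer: -2073/173 ≈ -11.983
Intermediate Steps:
-2*7 + (349/(-173))*(-230 - 1*(-229)) = -14 + (349*(-1/173))*(-230 + 229) = -14 - 349/173*(-1) = -14 + 349/173 = -2073/173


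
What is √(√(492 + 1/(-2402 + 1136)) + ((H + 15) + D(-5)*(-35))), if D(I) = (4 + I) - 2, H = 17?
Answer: √(219577572 + 1266*√788554686)/1266 ≈ 12.617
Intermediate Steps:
D(I) = 2 + I
√(√(492 + 1/(-2402 + 1136)) + ((H + 15) + D(-5)*(-35))) = √(√(492 + 1/(-2402 + 1136)) + ((17 + 15) + (2 - 5)*(-35))) = √(√(492 + 1/(-1266)) + (32 - 3*(-35))) = √(√(492 - 1/1266) + (32 + 105)) = √(√(622871/1266) + 137) = √(√788554686/1266 + 137) = √(137 + √788554686/1266)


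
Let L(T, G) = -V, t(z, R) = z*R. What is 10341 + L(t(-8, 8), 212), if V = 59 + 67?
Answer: 10215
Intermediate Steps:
t(z, R) = R*z
V = 126
L(T, G) = -126 (L(T, G) = -1*126 = -126)
10341 + L(t(-8, 8), 212) = 10341 - 126 = 10215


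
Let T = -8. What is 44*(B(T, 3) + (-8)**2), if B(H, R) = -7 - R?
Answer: 2376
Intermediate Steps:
44*(B(T, 3) + (-8)**2) = 44*((-7 - 1*3) + (-8)**2) = 44*((-7 - 3) + 64) = 44*(-10 + 64) = 44*54 = 2376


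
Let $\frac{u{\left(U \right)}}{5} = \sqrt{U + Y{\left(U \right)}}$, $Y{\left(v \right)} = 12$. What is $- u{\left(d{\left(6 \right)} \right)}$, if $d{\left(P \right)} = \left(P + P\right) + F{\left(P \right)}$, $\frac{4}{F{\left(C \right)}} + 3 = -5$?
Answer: $- \frac{5 \sqrt{94}}{2} \approx -24.238$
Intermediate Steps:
$F{\left(C \right)} = - \frac{1}{2}$ ($F{\left(C \right)} = \frac{4}{-3 - 5} = \frac{4}{-8} = 4 \left(- \frac{1}{8}\right) = - \frac{1}{2}$)
$d{\left(P \right)} = - \frac{1}{2} + 2 P$ ($d{\left(P \right)} = \left(P + P\right) - \frac{1}{2} = 2 P - \frac{1}{2} = - \frac{1}{2} + 2 P$)
$u{\left(U \right)} = 5 \sqrt{12 + U}$ ($u{\left(U \right)} = 5 \sqrt{U + 12} = 5 \sqrt{12 + U}$)
$- u{\left(d{\left(6 \right)} \right)} = - 5 \sqrt{12 + \left(- \frac{1}{2} + 2 \cdot 6\right)} = - 5 \sqrt{12 + \left(- \frac{1}{2} + 12\right)} = - 5 \sqrt{12 + \frac{23}{2}} = - 5 \sqrt{\frac{47}{2}} = - 5 \frac{\sqrt{94}}{2} = - \frac{5 \sqrt{94}}{2}$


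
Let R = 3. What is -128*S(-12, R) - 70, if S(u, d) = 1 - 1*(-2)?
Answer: -454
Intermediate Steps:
S(u, d) = 3 (S(u, d) = 1 + 2 = 3)
-128*S(-12, R) - 70 = -128*3 - 70 = -384 - 70 = -454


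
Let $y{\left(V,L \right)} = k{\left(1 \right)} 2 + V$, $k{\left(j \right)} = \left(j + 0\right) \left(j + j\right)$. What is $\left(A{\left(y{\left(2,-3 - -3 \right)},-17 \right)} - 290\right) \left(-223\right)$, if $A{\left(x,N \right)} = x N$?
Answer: $87416$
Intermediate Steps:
$k{\left(j \right)} = 2 j^{2}$ ($k{\left(j \right)} = j 2 j = 2 j^{2}$)
$y{\left(V,L \right)} = 4 + V$ ($y{\left(V,L \right)} = 2 \cdot 1^{2} \cdot 2 + V = 2 \cdot 1 \cdot 2 + V = 2 \cdot 2 + V = 4 + V$)
$A{\left(x,N \right)} = N x$
$\left(A{\left(y{\left(2,-3 - -3 \right)},-17 \right)} - 290\right) \left(-223\right) = \left(- 17 \left(4 + 2\right) - 290\right) \left(-223\right) = \left(\left(-17\right) 6 - 290\right) \left(-223\right) = \left(-102 - 290\right) \left(-223\right) = \left(-392\right) \left(-223\right) = 87416$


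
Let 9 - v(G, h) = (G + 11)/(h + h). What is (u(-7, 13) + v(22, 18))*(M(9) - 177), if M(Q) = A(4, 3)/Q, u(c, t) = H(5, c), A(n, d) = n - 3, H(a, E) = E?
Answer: -5174/27 ≈ -191.63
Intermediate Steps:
A(n, d) = -3 + n
u(c, t) = c
M(Q) = 1/Q (M(Q) = (-3 + 4)/Q = 1/Q)
v(G, h) = 9 - (11 + G)/(2*h) (v(G, h) = 9 - (G + 11)/(h + h) = 9 - (11 + G)/(2*h))
(u(-7, 13) + v(22, 18))*(M(9) - 177) = (-7 + (½)*(-11 - 1*22 + 18*18)/18)*(1/9 - 177) = (-7 + (½)*(1/18)*(-11 - 22 + 324))*(⅑ - 177) = (-7 + (½)*(1/18)*291)*(-1592/9) = (-7 + 97/12)*(-1592/9) = (13/12)*(-1592/9) = -5174/27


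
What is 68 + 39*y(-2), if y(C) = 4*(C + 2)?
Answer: 68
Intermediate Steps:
y(C) = 8 + 4*C (y(C) = 4*(2 + C) = 8 + 4*C)
68 + 39*y(-2) = 68 + 39*(8 + 4*(-2)) = 68 + 39*(8 - 8) = 68 + 39*0 = 68 + 0 = 68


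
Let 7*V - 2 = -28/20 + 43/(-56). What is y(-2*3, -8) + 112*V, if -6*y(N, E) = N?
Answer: -59/35 ≈ -1.6857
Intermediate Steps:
y(N, E) = -N/6
V = -47/1960 (V = 2/7 + (-28/20 + 43/(-56))/7 = 2/7 + (-28*1/20 + 43*(-1/56))/7 = 2/7 + (-7/5 - 43/56)/7 = 2/7 + (1/7)*(-607/280) = 2/7 - 607/1960 = -47/1960 ≈ -0.023980)
y(-2*3, -8) + 112*V = -(-1)*3/3 + 112*(-47/1960) = -1/6*(-6) - 94/35 = 1 - 94/35 = -59/35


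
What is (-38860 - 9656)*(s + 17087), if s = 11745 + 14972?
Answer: -2125194864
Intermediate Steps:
s = 26717
(-38860 - 9656)*(s + 17087) = (-38860 - 9656)*(26717 + 17087) = -48516*43804 = -2125194864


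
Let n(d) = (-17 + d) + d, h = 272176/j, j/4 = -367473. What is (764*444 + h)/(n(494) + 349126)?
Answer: 124652653124/128651194881 ≈ 0.96892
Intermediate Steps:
j = -1469892 (j = 4*(-367473) = -1469892)
h = -68044/367473 (h = 272176/(-1469892) = 272176*(-1/1469892) = -68044/367473 ≈ -0.18517)
n(d) = -17 + 2*d
(764*444 + h)/(n(494) + 349126) = (764*444 - 68044/367473)/((-17 + 2*494) + 349126) = (339216 - 68044/367473)/((-17 + 988) + 349126) = 124652653124/(367473*(971 + 349126)) = (124652653124/367473)/350097 = (124652653124/367473)*(1/350097) = 124652653124/128651194881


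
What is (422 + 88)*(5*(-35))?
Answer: -89250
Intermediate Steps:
(422 + 88)*(5*(-35)) = 510*(-175) = -89250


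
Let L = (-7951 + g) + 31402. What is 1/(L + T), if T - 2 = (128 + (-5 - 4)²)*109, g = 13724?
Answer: 1/59958 ≈ 1.6678e-5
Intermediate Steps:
L = 37175 (L = (-7951 + 13724) + 31402 = 5773 + 31402 = 37175)
T = 22783 (T = 2 + (128 + (-5 - 4)²)*109 = 2 + (128 + (-9)²)*109 = 2 + (128 + 81)*109 = 2 + 209*109 = 2 + 22781 = 22783)
1/(L + T) = 1/(37175 + 22783) = 1/59958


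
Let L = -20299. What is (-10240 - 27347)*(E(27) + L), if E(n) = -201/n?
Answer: 2289774982/3 ≈ 7.6326e+8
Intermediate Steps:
(-10240 - 27347)*(E(27) + L) = (-10240 - 27347)*(-201/27 - 20299) = -37587*(-201*1/27 - 20299) = -37587*(-67/9 - 20299) = -37587*(-182758/9) = 2289774982/3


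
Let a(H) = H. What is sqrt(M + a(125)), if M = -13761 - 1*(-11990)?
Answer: I*sqrt(1646) ≈ 40.571*I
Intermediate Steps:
M = -1771 (M = -13761 + 11990 = -1771)
sqrt(M + a(125)) = sqrt(-1771 + 125) = sqrt(-1646) = I*sqrt(1646)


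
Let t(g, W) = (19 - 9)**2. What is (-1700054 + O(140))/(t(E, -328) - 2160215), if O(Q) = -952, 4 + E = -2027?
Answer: 1701006/2160115 ≈ 0.78746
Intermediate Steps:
E = -2031 (E = -4 - 2027 = -2031)
t(g, W) = 100 (t(g, W) = 10**2 = 100)
(-1700054 + O(140))/(t(E, -328) - 2160215) = (-1700054 - 952)/(100 - 2160215) = -1701006/(-2160115) = -1701006*(-1/2160115) = 1701006/2160115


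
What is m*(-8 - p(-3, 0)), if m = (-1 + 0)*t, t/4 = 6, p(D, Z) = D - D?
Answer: 192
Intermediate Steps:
p(D, Z) = 0
t = 24 (t = 4*6 = 24)
m = -24 (m = (-1 + 0)*24 = -1*24 = -24)
m*(-8 - p(-3, 0)) = -24*(-8 - 1*0) = -24*(-8 + 0) = -24*(-8) = 192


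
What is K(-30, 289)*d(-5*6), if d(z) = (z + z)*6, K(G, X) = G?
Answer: 10800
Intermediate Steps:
d(z) = 12*z (d(z) = (2*z)*6 = 12*z)
K(-30, 289)*d(-5*6) = -360*(-5*6) = -360*(-30) = -30*(-360) = 10800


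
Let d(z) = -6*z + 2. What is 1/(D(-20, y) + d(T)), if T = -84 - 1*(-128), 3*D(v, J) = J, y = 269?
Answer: -3/517 ≈ -0.0058027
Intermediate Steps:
D(v, J) = J/3
T = 44 (T = -84 + 128 = 44)
d(z) = 2 - 6*z
1/(D(-20, y) + d(T)) = 1/((⅓)*269 + (2 - 6*44)) = 1/(269/3 + (2 - 264)) = 1/(269/3 - 262) = 1/(-517/3) = -3/517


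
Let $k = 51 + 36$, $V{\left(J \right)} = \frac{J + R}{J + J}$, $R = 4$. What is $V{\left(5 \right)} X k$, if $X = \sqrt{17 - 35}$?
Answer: $\frac{2349 i \sqrt{2}}{10} \approx 332.2 i$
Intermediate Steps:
$V{\left(J \right)} = \frac{4 + J}{2 J}$ ($V{\left(J \right)} = \frac{J + 4}{J + J} = \frac{4 + J}{2 J}$)
$k = 87$
$X = 3 i \sqrt{2}$ ($X = \sqrt{-18} = 3 i \sqrt{2} \approx 4.2426 i$)
$V{\left(5 \right)} X k = \frac{4 + 5}{2 \cdot 5} \cdot 3 i \sqrt{2} \cdot 87 = \frac{1}{2} \cdot \frac{1}{5} \cdot 9 \cdot 3 i \sqrt{2} \cdot 87 = \frac{9 \cdot 3 i \sqrt{2}}{10} \cdot 87 = \frac{27 i \sqrt{2}}{10} \cdot 87 = \frac{2349 i \sqrt{2}}{10}$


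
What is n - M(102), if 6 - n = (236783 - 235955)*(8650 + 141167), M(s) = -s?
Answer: -124048368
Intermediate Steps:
n = -124048470 (n = 6 - (236783 - 235955)*(8650 + 141167) = 6 - 828*149817 = 6 - 1*124048476 = 6 - 124048476 = -124048470)
n - M(102) = -124048470 - (-1)*102 = -124048470 - 1*(-102) = -124048470 + 102 = -124048368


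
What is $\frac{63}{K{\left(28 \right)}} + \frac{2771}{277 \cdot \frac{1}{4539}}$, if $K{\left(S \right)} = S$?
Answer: $\frac{50312769}{1108} \approx 45409.0$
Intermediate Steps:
$\frac{63}{K{\left(28 \right)}} + \frac{2771}{277 \cdot \frac{1}{4539}} = \frac{63}{28} + \frac{2771}{277 \cdot \frac{1}{4539}} = 63 \cdot \frac{1}{28} + \frac{2771}{277 \cdot \frac{1}{4539}} = \frac{9}{4} + \frac{2771}{\frac{277}{4539}} = \frac{9}{4} + 2771 \cdot \frac{4539}{277} = \frac{9}{4} + \frac{12577569}{277} = \frac{50312769}{1108}$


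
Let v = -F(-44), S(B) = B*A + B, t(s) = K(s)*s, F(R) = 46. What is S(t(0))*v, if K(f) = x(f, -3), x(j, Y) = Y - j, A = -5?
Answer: 0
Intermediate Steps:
K(f) = -3 - f
t(s) = s*(-3 - s) (t(s) = (-3 - s)*s = s*(-3 - s))
S(B) = -4*B (S(B) = B*(-5) + B = -5*B + B = -4*B)
v = -46 (v = -1*46 = -46)
S(t(0))*v = -(-4)*0*(3 + 0)*(-46) = -(-4)*0*3*(-46) = -4*0*(-46) = 0*(-46) = 0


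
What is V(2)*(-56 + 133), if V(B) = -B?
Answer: -154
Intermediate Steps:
V(2)*(-56 + 133) = (-1*2)*(-56 + 133) = -2*77 = -154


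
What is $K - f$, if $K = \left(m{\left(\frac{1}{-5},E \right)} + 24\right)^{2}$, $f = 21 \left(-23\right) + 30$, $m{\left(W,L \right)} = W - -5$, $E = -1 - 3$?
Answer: $\frac{32061}{25} \approx 1282.4$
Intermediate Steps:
$E = -4$
$m{\left(W,L \right)} = 5 + W$ ($m{\left(W,L \right)} = W + 5 = 5 + W$)
$f = -453$ ($f = -483 + 30 = -453$)
$K = \frac{20736}{25}$ ($K = \left(\left(5 + \frac{1}{-5}\right) + 24\right)^{2} = \left(\left(5 - \frac{1}{5}\right) + 24\right)^{2} = \left(\frac{24}{5} + 24\right)^{2} = \left(\frac{144}{5}\right)^{2} = \frac{20736}{25} \approx 829.44$)
$K - f = \frac{20736}{25} - -453 = \frac{20736}{25} + 453 = \frac{32061}{25}$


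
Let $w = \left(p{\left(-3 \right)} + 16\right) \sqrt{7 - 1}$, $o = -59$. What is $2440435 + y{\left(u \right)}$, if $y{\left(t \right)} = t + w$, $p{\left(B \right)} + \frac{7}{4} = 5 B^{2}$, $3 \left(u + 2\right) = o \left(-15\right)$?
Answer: $2440728 + \frac{237 \sqrt{6}}{4} \approx 2.4409 \cdot 10^{6}$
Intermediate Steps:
$u = 293$ ($u = -2 + \frac{\left(-59\right) \left(-15\right)}{3} = -2 + \frac{1}{3} \cdot 885 = -2 + 295 = 293$)
$p{\left(B \right)} = - \frac{7}{4} + 5 B^{2}$
$w = \frac{237 \sqrt{6}}{4}$ ($w = \left(\left(- \frac{7}{4} + 5 \left(-3\right)^{2}\right) + 16\right) \sqrt{7 - 1} = \left(\left(- \frac{7}{4} + 5 \cdot 9\right) + 16\right) \sqrt{6} = \left(\left(- \frac{7}{4} + 45\right) + 16\right) \sqrt{6} = \left(\frac{173}{4} + 16\right) \sqrt{6} = \frac{237 \sqrt{6}}{4} \approx 145.13$)
$y{\left(t \right)} = t + \frac{237 \sqrt{6}}{4}$
$2440435 + y{\left(u \right)} = 2440435 + \left(293 + \frac{237 \sqrt{6}}{4}\right) = 2440728 + \frac{237 \sqrt{6}}{4}$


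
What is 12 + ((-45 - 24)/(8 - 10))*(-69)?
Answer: -4737/2 ≈ -2368.5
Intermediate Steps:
12 + ((-45 - 24)/(8 - 10))*(-69) = 12 - 69/(-2)*(-69) = 12 - 69*(-1/2)*(-69) = 12 + (69/2)*(-69) = 12 - 4761/2 = -4737/2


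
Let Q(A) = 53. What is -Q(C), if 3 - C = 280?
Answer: -53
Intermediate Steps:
C = -277 (C = 3 - 1*280 = 3 - 280 = -277)
-Q(C) = -1*53 = -53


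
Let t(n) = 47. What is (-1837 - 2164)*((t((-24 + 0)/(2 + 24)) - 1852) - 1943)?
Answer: 14995748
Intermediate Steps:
(-1837 - 2164)*((t((-24 + 0)/(2 + 24)) - 1852) - 1943) = (-1837 - 2164)*((47 - 1852) - 1943) = -4001*(-1805 - 1943) = -4001*(-3748) = 14995748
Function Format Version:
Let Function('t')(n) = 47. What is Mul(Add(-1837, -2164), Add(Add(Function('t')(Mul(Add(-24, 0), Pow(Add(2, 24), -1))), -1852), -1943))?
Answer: 14995748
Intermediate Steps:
Mul(Add(-1837, -2164), Add(Add(Function('t')(Mul(Add(-24, 0), Pow(Add(2, 24), -1))), -1852), -1943)) = Mul(Add(-1837, -2164), Add(Add(47, -1852), -1943)) = Mul(-4001, Add(-1805, -1943)) = Mul(-4001, -3748) = 14995748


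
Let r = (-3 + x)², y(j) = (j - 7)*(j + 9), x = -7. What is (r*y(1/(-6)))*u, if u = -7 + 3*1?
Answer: 227900/9 ≈ 25322.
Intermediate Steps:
y(j) = (-7 + j)*(9 + j)
u = -4 (u = -7 + 3 = -4)
r = 100 (r = (-3 - 7)² = (-10)² = 100)
(r*y(1/(-6)))*u = (100*(-63 + (1/(-6))² + 2/(-6)))*(-4) = (100*(-63 + (-⅙)² + 2*(-⅙)))*(-4) = (100*(-63 + 1/36 - ⅓))*(-4) = (100*(-2279/36))*(-4) = -56975/9*(-4) = 227900/9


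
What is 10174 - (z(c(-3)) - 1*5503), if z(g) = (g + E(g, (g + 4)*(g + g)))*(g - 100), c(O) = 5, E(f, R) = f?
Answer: 16627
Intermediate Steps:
z(g) = 2*g*(-100 + g) (z(g) = (g + g)*(g - 100) = (2*g)*(-100 + g) = 2*g*(-100 + g))
10174 - (z(c(-3)) - 1*5503) = 10174 - (2*5*(-100 + 5) - 1*5503) = 10174 - (2*5*(-95) - 5503) = 10174 - (-950 - 5503) = 10174 - 1*(-6453) = 10174 + 6453 = 16627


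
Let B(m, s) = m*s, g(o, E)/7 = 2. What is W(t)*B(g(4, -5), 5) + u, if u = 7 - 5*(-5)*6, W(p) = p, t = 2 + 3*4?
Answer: 1137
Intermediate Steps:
g(o, E) = 14 (g(o, E) = 7*2 = 14)
t = 14 (t = 2 + 12 = 14)
u = 157 (u = 7 - (-25)*6 = 7 - 1*(-150) = 7 + 150 = 157)
W(t)*B(g(4, -5), 5) + u = 14*(14*5) + 157 = 14*70 + 157 = 980 + 157 = 1137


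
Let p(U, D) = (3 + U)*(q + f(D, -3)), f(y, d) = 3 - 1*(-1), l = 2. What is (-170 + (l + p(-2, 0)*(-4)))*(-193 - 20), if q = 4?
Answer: 42600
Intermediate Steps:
f(y, d) = 4 (f(y, d) = 3 + 1 = 4)
p(U, D) = 24 + 8*U (p(U, D) = (3 + U)*(4 + 4) = (3 + U)*8 = 24 + 8*U)
(-170 + (l + p(-2, 0)*(-4)))*(-193 - 20) = (-170 + (2 + (24 + 8*(-2))*(-4)))*(-193 - 20) = (-170 + (2 + (24 - 16)*(-4)))*(-213) = (-170 + (2 + 8*(-4)))*(-213) = (-170 + (2 - 32))*(-213) = (-170 - 30)*(-213) = -200*(-213) = 42600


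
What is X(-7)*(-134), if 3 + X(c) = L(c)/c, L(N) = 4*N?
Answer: -134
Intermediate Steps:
X(c) = 1 (X(c) = -3 + (4*c)/c = -3 + 4 = 1)
X(-7)*(-134) = 1*(-134) = -134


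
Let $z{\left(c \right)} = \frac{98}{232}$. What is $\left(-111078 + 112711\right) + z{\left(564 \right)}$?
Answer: $\frac{189477}{116} \approx 1633.4$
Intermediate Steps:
$z{\left(c \right)} = \frac{49}{116}$ ($z{\left(c \right)} = 98 \cdot \frac{1}{232} = \frac{49}{116}$)
$\left(-111078 + 112711\right) + z{\left(564 \right)} = \left(-111078 + 112711\right) + \frac{49}{116} = 1633 + \frac{49}{116} = \frac{189477}{116}$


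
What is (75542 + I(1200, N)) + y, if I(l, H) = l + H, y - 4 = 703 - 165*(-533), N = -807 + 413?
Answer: 165000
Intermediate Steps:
N = -394
y = 88652 (y = 4 + (703 - 165*(-533)) = 4 + (703 + 87945) = 4 + 88648 = 88652)
I(l, H) = H + l
(75542 + I(1200, N)) + y = (75542 + (-394 + 1200)) + 88652 = (75542 + 806) + 88652 = 76348 + 88652 = 165000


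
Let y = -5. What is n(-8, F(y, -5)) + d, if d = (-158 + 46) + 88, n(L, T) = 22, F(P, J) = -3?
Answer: -2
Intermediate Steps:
d = -24 (d = -112 + 88 = -24)
n(-8, F(y, -5)) + d = 22 - 24 = -2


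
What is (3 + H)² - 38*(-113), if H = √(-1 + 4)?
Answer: 4306 + 6*√3 ≈ 4316.4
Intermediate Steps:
H = √3 ≈ 1.7320
(3 + H)² - 38*(-113) = (3 + √3)² - 38*(-113) = (3 + √3)² + 4294 = 4294 + (3 + √3)²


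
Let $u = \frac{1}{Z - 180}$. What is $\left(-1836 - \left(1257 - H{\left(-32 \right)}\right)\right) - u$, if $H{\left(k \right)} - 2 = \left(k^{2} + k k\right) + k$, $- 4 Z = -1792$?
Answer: $- \frac{288101}{268} \approx -1075.0$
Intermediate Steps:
$Z = 448$ ($Z = \left(- \frac{1}{4}\right) \left(-1792\right) = 448$)
$H{\left(k \right)} = 2 + k + 2 k^{2}$ ($H{\left(k \right)} = 2 + \left(\left(k^{2} + k k\right) + k\right) = 2 + \left(\left(k^{2} + k^{2}\right) + k\right) = 2 + \left(2 k^{2} + k\right) = 2 + \left(k + 2 k^{2}\right) = 2 + k + 2 k^{2}$)
$u = \frac{1}{268}$ ($u = \frac{1}{448 - 180} = \frac{1}{268} \approx 0.0037313$)
$\left(-1836 - \left(1257 - H{\left(-32 \right)}\right)\right) - u = \left(-1836 - \left(1257 - \left(2 - 32 + 2 \left(-32\right)^{2}\right)\right)\right) - \frac{1}{268} = \left(-1836 - \left(1257 - \left(2 - 32 + 2 \cdot 1024\right)\right)\right) - \frac{1}{268} = \left(-1836 - \left(1257 - \left(2 - 32 + 2048\right)\right)\right) - \frac{1}{268} = \left(-1836 - \left(1257 - 2018\right)\right) - \frac{1}{268} = \left(-1836 - -761\right) - \frac{1}{268} = \left(-1836 + 761\right) - \frac{1}{268} = -1075 - \frac{1}{268} = - \frac{288101}{268}$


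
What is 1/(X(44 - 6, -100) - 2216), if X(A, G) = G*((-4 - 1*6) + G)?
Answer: 1/8784 ≈ 0.00011384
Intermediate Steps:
X(A, G) = G*(-10 + G) (X(A, G) = G*((-4 - 6) + G) = G*(-10 + G))
1/(X(44 - 6, -100) - 2216) = 1/(-100*(-10 - 100) - 2216) = 1/(-100*(-110) - 2216) = 1/(11000 - 2216) = 1/8784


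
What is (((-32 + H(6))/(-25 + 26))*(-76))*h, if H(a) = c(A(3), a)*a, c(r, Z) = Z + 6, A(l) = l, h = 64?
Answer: -194560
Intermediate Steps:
c(r, Z) = 6 + Z
H(a) = a*(6 + a) (H(a) = (6 + a)*a = a*(6 + a))
(((-32 + H(6))/(-25 + 26))*(-76))*h = (((-32 + 6*(6 + 6))/(-25 + 26))*(-76))*64 = (((-32 + 6*12)/1)*(-76))*64 = (((-32 + 72)*1)*(-76))*64 = ((40*1)*(-76))*64 = (40*(-76))*64 = -3040*64 = -194560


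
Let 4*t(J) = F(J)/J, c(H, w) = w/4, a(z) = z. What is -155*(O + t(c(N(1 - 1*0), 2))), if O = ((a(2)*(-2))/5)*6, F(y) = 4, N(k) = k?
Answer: 434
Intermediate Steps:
c(H, w) = w/4 (c(H, w) = w*(¼) = w/4)
t(J) = 1/J (t(J) = (4/J)/4 = 1/J)
O = -24/5 (O = ((2*(-2))/5)*6 = -4*⅕*6 = -⅘*6 = -24/5 ≈ -4.8000)
-155*(O + t(c(N(1 - 1*0), 2))) = -155*(-24/5 + 1/((¼)*2)) = -155*(-24/5 + 1/(½)) = -155*(-24/5 + 2) = -155*(-14/5) = 434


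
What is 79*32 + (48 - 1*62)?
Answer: 2514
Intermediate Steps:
79*32 + (48 - 1*62) = 2528 + (48 - 62) = 2528 - 14 = 2514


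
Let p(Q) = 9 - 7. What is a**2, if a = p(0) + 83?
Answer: 7225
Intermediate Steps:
p(Q) = 2
a = 85 (a = 2 + 83 = 85)
a**2 = 85**2 = 7225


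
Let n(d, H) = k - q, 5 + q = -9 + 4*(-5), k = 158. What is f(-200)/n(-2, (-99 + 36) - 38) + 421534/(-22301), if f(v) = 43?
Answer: -79975585/4281792 ≈ -18.678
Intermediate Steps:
q = -34 (q = -5 + (-9 + 4*(-5)) = -5 + (-9 - 20) = -5 - 29 = -34)
n(d, H) = 192 (n(d, H) = 158 - 1*(-34) = 158 + 34 = 192)
f(-200)/n(-2, (-99 + 36) - 38) + 421534/(-22301) = 43/192 + 421534/(-22301) = 43*(1/192) + 421534*(-1/22301) = 43/192 - 421534/22301 = -79975585/4281792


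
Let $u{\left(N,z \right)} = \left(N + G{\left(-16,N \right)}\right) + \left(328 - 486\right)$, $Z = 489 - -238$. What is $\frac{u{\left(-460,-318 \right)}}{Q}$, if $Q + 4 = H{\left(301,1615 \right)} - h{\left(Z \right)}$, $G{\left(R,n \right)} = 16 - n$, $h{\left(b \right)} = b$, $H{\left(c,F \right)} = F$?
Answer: $- \frac{71}{442} \approx -0.16063$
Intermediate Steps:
$Z = 727$ ($Z = 489 + 238 = 727$)
$Q = 884$ ($Q = -4 + \left(1615 - 727\right) = -4 + 888 = 884$)
$u{\left(N,z \right)} = -142$ ($u{\left(N,z \right)} = \left(N - \left(-16 + N\right)\right) + \left(328 - 486\right) = 16 + \left(328 - 486\right) = 16 - 158 = -142$)
$\frac{u{\left(-460,-318 \right)}}{Q} = - \frac{142}{884} = \left(-142\right) \frac{1}{884} = - \frac{71}{442}$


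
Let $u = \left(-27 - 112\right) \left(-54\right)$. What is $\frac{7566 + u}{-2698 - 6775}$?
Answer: $- \frac{15072}{9473} \approx -1.591$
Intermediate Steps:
$u = 7506$ ($u = \left(-139\right) \left(-54\right) = 7506$)
$\frac{7566 + u}{-2698 - 6775} = \frac{7566 + 7506}{-2698 - 6775} = \frac{15072}{-9473} = 15072 \left(- \frac{1}{9473}\right) = - \frac{15072}{9473}$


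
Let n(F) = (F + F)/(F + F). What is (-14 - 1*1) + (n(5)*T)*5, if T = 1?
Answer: -10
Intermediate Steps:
n(F) = 1 (n(F) = (2*F)/((2*F)) = (2*F)*(1/(2*F)) = 1)
(-14 - 1*1) + (n(5)*T)*5 = (-14 - 1*1) + (1*1)*5 = (-14 - 1) + 1*5 = -15 + 5 = -10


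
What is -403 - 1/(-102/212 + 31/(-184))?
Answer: -2543253/6335 ≈ -401.46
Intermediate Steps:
-403 - 1/(-102/212 + 31/(-184)) = -403 - 1/(-102*1/212 + 31*(-1/184)) = -403 - 1/(-51/106 - 31/184) = -403 - 1/(-6335/9752) = -403 - 1*(-9752/6335) = -403 + 9752/6335 = -2543253/6335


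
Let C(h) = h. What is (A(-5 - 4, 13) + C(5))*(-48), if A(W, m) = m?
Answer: -864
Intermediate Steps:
(A(-5 - 4, 13) + C(5))*(-48) = (13 + 5)*(-48) = 18*(-48) = -864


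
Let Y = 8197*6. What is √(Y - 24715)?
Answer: √24467 ≈ 156.42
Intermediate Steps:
Y = 49182
√(Y - 24715) = √(49182 - 24715) = √24467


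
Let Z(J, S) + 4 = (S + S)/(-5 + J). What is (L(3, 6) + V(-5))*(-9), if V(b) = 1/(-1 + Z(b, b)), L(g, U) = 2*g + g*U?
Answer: -855/4 ≈ -213.75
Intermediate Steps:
Z(J, S) = -4 + 2*S/(-5 + J) (Z(J, S) = -4 + (S + S)/(-5 + J) = -4 + (2*S)/(-5 + J) = -4 + 2*S/(-5 + J))
L(g, U) = 2*g + U*g
V(b) = 1/(-1 + 2*(10 - b)/(-5 + b)) (V(b) = 1/(-1 + 2*(10 + b - 2*b)/(-5 + b)) = 1/(-1 + 2*(10 - b)/(-5 + b)))
(L(3, 6) + V(-5))*(-9) = (3*(2 + 6) + (5 - 1*(-5))/(-25 + 3*(-5)))*(-9) = (3*8 + (5 + 5)/(-25 - 15))*(-9) = (24 + 10/(-40))*(-9) = (24 - 1/40*10)*(-9) = (24 - ¼)*(-9) = (95/4)*(-9) = -855/4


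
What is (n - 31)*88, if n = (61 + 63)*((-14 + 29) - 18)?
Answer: -35464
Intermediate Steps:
n = -372 (n = 124*(15 - 18) = 124*(-3) = -372)
(n - 31)*88 = (-372 - 31)*88 = -403*88 = -35464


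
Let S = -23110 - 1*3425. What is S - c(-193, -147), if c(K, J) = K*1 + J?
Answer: -26195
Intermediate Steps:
c(K, J) = J + K (c(K, J) = K + J = J + K)
S = -26535 (S = -23110 - 3425 = -26535)
S - c(-193, -147) = -26535 - (-147 - 193) = -26535 - 1*(-340) = -26535 + 340 = -26195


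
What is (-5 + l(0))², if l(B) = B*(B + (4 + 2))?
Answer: 25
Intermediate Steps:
l(B) = B*(6 + B) (l(B) = B*(B + 6) = B*(6 + B))
(-5 + l(0))² = (-5 + 0*(6 + 0))² = (-5 + 0*6)² = (-5 + 0)² = (-5)² = 25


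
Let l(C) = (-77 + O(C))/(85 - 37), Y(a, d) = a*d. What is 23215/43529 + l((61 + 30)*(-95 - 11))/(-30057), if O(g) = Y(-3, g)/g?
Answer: 2093537410/3925053459 ≈ 0.53338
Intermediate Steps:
O(g) = -3 (O(g) = (-3*g)/g = -3)
l(C) = -5/3 (l(C) = (-77 - 3)/(85 - 37) = -80/48 = -80*1/48 = -5/3)
23215/43529 + l((61 + 30)*(-95 - 11))/(-30057) = 23215/43529 - 5/3/(-30057) = 23215*(1/43529) - 5/3*(-1/30057) = 23215/43529 + 5/90171 = 2093537410/3925053459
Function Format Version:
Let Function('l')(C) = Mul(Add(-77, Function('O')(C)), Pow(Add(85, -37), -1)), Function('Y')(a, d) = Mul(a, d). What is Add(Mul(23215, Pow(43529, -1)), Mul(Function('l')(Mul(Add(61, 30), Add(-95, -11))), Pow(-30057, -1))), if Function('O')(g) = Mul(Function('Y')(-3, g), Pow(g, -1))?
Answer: Rational(2093537410, 3925053459) ≈ 0.53338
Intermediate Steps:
Function('O')(g) = -3 (Function('O')(g) = Mul(Mul(-3, g), Pow(g, -1)) = -3)
Function('l')(C) = Rational(-5, 3) (Function('l')(C) = Mul(Add(-77, -3), Pow(Add(85, -37), -1)) = Mul(-80, Pow(48, -1)) = Mul(-80, Rational(1, 48)) = Rational(-5, 3))
Add(Mul(23215, Pow(43529, -1)), Mul(Function('l')(Mul(Add(61, 30), Add(-95, -11))), Pow(-30057, -1))) = Add(Mul(23215, Pow(43529, -1)), Mul(Rational(-5, 3), Pow(-30057, -1))) = Add(Mul(23215, Rational(1, 43529)), Mul(Rational(-5, 3), Rational(-1, 30057))) = Add(Rational(23215, 43529), Rational(5, 90171)) = Rational(2093537410, 3925053459)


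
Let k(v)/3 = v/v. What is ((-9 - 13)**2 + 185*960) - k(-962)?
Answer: 178081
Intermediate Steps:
k(v) = 3 (k(v) = 3*(v/v) = 3*1 = 3)
((-9 - 13)**2 + 185*960) - k(-962) = ((-9 - 13)**2 + 185*960) - 1*3 = ((-22)**2 + 177600) - 3 = (484 + 177600) - 3 = 178084 - 3 = 178081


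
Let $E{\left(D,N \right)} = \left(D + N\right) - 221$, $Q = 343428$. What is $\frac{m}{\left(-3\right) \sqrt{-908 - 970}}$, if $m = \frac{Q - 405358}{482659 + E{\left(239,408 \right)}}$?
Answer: $- \frac{6193 i \sqrt{1878}}{272170089} \approx - 0.00098607 i$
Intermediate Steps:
$E{\left(D,N \right)} = -221 + D + N$
$m = - \frac{12386}{96617}$ ($m = \frac{343428 - 405358}{482659 + \left(-221 + 239 + 408\right)} = - \frac{61930}{482659 + 426} = - \frac{61930}{483085} = \left(-61930\right) \frac{1}{483085} = - \frac{12386}{96617} \approx -0.1282$)
$\frac{m}{\left(-3\right) \sqrt{-908 - 970}} = - \frac{12386}{96617 \left(- 3 \sqrt{-908 - 970}\right)} = - \frac{12386}{96617 \left(- 3 \sqrt{-1878}\right)} = - \frac{12386}{96617 \left(- 3 i \sqrt{1878}\right)} = - \frac{12386 \frac{i \sqrt{1878}}{5634}}{96617} = - \frac{6193 i \sqrt{1878}}{272170089}$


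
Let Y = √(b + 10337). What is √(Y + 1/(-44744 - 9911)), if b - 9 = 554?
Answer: √(-54655 + 29871690250*√109)/54655 ≈ 10.218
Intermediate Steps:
b = 563 (b = 9 + 554 = 563)
Y = 10*√109 (Y = √(563 + 10337) = √10900 = 10*√109 ≈ 104.40)
√(Y + 1/(-44744 - 9911)) = √(10*√109 + 1/(-44744 - 9911)) = √(10*√109 + 1/(-54655)) = √(10*√109 - 1/54655) = √(-1/54655 + 10*√109)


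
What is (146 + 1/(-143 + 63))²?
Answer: 136399041/6400 ≈ 21312.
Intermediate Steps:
(146 + 1/(-143 + 63))² = (146 + 1/(-80))² = (146 - 1/80)² = (11679/80)² = 136399041/6400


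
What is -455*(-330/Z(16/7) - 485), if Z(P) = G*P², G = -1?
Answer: 24567725/128 ≈ 1.9194e+5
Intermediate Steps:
Z(P) = -P²
-455*(-330/Z(16/7) - 485) = -455*(-330/((-(16/7)²)) - 485) = -455*(-330/((-1*256/49)) - 485) = -455*(-330/(-256/49) - 485) = -455*(-330*(-49/256) - 485) = -455*(8085/128 - 485) = -455*(-53995/128) = 24567725/128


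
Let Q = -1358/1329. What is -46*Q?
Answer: 62468/1329 ≈ 47.004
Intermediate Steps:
Q = -1358/1329 (Q = -1358*1/1329 = -1358/1329 ≈ -1.0218)
-46*Q = -46*(-1358/1329) = 62468/1329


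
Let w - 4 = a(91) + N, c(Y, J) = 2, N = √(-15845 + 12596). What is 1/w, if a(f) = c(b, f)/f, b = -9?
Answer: 11102/9012975 - 157339*I/9012975 ≈ 0.0012318 - 0.017457*I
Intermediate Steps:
N = 57*I (N = √(-3249) = 57*I ≈ 57.0*I)
a(f) = 2/f
w = 366/91 + 57*I (w = 4 + (2/91 + 57*I) = 366/91 + 57*I ≈ 4.022 + 57.0*I)
1/w = 1/(366/91 + 57*I) = 8281*(366/91 - 57*I)/27038925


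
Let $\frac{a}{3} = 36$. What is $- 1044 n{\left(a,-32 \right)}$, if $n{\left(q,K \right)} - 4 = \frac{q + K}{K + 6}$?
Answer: $- \frac{14616}{13} \approx -1124.3$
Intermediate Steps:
$a = 108$ ($a = 3 \cdot 36 = 108$)
$n{\left(q,K \right)} = 4 + \frac{K + q}{6 + K}$ ($n{\left(q,K \right)} = 4 + \frac{q + K}{K + 6} = 4 + \frac{K + q}{6 + K}$)
$- 1044 n{\left(a,-32 \right)} = - 1044 \frac{24 + 108 + 5 \left(-32\right)}{6 - 32} = - 1044 \frac{24 + 108 - 160}{-26} = - 1044 \left(\left(- \frac{1}{26}\right) \left(-28\right)\right) = \left(-1044\right) \frac{14}{13} = - \frac{14616}{13}$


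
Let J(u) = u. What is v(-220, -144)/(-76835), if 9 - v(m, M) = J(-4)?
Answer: -13/76835 ≈ -0.00016919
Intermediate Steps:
v(m, M) = 13 (v(m, M) = 9 - 1*(-4) = 9 + 4 = 13)
v(-220, -144)/(-76835) = 13/(-76835) = 13*(-1/76835) = -13/76835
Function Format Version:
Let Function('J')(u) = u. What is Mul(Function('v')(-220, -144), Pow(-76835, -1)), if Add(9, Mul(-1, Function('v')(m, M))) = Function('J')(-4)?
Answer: Rational(-13, 76835) ≈ -0.00016919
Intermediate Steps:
Function('v')(m, M) = 13 (Function('v')(m, M) = Add(9, Mul(-1, -4)) = Add(9, 4) = 13)
Mul(Function('v')(-220, -144), Pow(-76835, -1)) = Mul(13, Pow(-76835, -1)) = Mul(13, Rational(-1, 76835)) = Rational(-13, 76835)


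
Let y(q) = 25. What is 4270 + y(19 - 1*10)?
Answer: 4295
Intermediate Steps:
4270 + y(19 - 1*10) = 4270 + 25 = 4295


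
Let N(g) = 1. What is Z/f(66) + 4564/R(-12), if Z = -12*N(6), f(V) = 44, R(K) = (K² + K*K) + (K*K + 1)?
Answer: 48905/4763 ≈ 10.268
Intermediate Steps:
R(K) = 1 + 3*K² (R(K) = (K² + K²) + (K² + 1) = 2*K² + (1 + K²) = 1 + 3*K²)
Z = -12 (Z = -12*1 = -12)
Z/f(66) + 4564/R(-12) = -12/44 + 4564/(1 + 3*(-12)²) = -12*1/44 + 4564/(1 + 3*144) = -3/11 + 4564/(1 + 432) = -3/11 + 4564/433 = 48905/4763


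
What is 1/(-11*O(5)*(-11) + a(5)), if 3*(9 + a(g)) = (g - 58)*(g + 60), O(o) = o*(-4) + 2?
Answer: -3/10006 ≈ -0.00029982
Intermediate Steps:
O(o) = 2 - 4*o (O(o) = -4*o + 2 = 2 - 4*o)
a(g) = -9 + (-58 + g)*(60 + g)/3 (a(g) = -9 + ((g - 58)*(g + 60))/3 = -9 + ((-58 + g)*(60 + g))/3 = -9 + (-58 + g)*(60 + g)/3)
1/(-11*O(5)*(-11) + a(5)) = 1/(-11*(2 - 4*5)*(-11) + (-1169 + (1/3)*5**2 + (2/3)*5)) = 1/(-11*(2 - 20)*(-11) + (-1169 + (1/3)*25 + 10/3)) = 1/(-11*(-18)*(-11) + (-1169 + 25/3 + 10/3)) = 1/(198*(-11) - 3472/3) = 1/(-2178 - 3472/3) = 1/(-10006/3) = -3/10006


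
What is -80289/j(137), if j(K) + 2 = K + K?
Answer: -80289/272 ≈ -295.18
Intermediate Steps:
j(K) = -2 + 2*K (j(K) = -2 + (K + K) = -2 + 2*K)
-80289/j(137) = -80289/(-2 + 2*137) = -80289/(-2 + 274) = -80289/272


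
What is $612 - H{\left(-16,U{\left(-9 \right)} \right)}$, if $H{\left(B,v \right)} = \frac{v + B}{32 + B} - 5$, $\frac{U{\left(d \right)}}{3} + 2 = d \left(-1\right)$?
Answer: $\frac{9867}{16} \approx 616.69$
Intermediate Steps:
$U{\left(d \right)} = -6 - 3 d$ ($U{\left(d \right)} = -6 + 3 d \left(-1\right) = -6 + 3 \left(- d\right) = -6 - 3 d$)
$H{\left(B,v \right)} = -5 + \frac{B + v}{32 + B}$ ($H{\left(B,v \right)} = \frac{B + v}{32 + B} - 5 = -5 + \frac{B + v}{32 + B}$)
$612 - H{\left(-16,U{\left(-9 \right)} \right)} = 612 - \frac{-160 - -21 - -64}{32 - 16} = 612 - \frac{-160 + \left(-6 + 27\right) + 64}{16} = 612 - \frac{-160 + 21 + 64}{16} = 612 - \frac{1}{16} \left(-75\right) = 612 - - \frac{75}{16} = 612 + \frac{75}{16} = \frac{9867}{16}$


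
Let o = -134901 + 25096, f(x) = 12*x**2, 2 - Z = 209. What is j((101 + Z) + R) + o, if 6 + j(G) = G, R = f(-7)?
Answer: -109329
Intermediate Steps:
Z = -207 (Z = 2 - 1*209 = 2 - 209 = -207)
R = 588 (R = 12*(-7)**2 = 12*49 = 588)
j(G) = -6 + G
o = -109805
j((101 + Z) + R) + o = (-6 + ((101 - 207) + 588)) - 109805 = (-6 + (-106 + 588)) - 109805 = (-6 + 482) - 109805 = 476 - 109805 = -109329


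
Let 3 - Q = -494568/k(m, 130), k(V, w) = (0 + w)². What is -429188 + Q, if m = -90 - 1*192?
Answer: -1813182983/4225 ≈ -4.2916e+5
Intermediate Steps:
m = -282 (m = -90 - 192 = -282)
k(V, w) = w²
Q = 136317/4225 (Q = 3 - (-494568)/(130²) = 3 - (-494568)/16900 = 3 - 1*(-123642/4225) = 3 + 123642/4225 = 136317/4225 ≈ 32.264)
-429188 + Q = -429188 + 136317/4225 = -1813182983/4225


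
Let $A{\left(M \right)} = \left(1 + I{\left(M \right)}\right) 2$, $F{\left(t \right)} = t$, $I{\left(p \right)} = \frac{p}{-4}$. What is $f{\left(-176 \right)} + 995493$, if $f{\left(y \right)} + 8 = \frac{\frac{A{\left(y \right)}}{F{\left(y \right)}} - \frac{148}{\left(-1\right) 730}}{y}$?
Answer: $\frac{5627596173113}{5653120} \approx 9.9549 \cdot 10^{5}$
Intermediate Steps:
$I{\left(p \right)} = - \frac{p}{4}$ ($I{\left(p \right)} = p \left(- \frac{1}{4}\right) = - \frac{p}{4}$)
$A{\left(M \right)} = 2 - \frac{M}{2}$ ($A{\left(M \right)} = \left(1 - \frac{M}{4}\right) 2 = 2 - \frac{M}{2}$)
$f{\left(y \right)} = -8 + \frac{\frac{74}{365} + \frac{2 - \frac{y}{2}}{y}}{y}$ ($f{\left(y \right)} = -8 + \frac{\frac{2 - \frac{y}{2}}{y} - \frac{148}{\left(-1\right) 730}}{y} = -8 + \frac{\frac{2 - \frac{y}{2}}{y} - \frac{148}{-730}}{y} = -8 + \frac{\frac{2 - \frac{y}{2}}{y} - - \frac{74}{365}}{y} = -8 + \frac{\frac{2 - \frac{y}{2}}{y} + \frac{74}{365}}{y} = -8 + \frac{\frac{74}{365} + \frac{2 - \frac{y}{2}}{y}}{y}$)
$f{\left(-176 \right)} + 995493 = \left(-8 + \frac{2}{30976} - \frac{217}{730 \left(-176\right)}\right) + 995493 = \left(-8 + 2 \cdot \frac{1}{30976} - - \frac{217}{128480}\right) + 995493 = \left(-8 + \frac{1}{15488} + \frac{217}{128480}\right) + 995493 = - \frac{45215047}{5653120} + 995493 = \frac{5627596173113}{5653120}$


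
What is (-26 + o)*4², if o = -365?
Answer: -6256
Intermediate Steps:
(-26 + o)*4² = (-26 - 365)*4² = -391*16 = -6256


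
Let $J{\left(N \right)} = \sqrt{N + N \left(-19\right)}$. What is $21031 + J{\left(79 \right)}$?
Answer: $21031 + 3 i \sqrt{158} \approx 21031.0 + 37.709 i$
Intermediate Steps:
$J{\left(N \right)} = 3 \sqrt{2} \sqrt{- N}$ ($J{\left(N \right)} = \sqrt{N - 19 N} = \sqrt{- 18 N} = 3 \sqrt{2} \sqrt{- N}$)
$21031 + J{\left(79 \right)} = 21031 + 3 \sqrt{2} \sqrt{\left(-1\right) 79} = 21031 + 3 \sqrt{2} \sqrt{-79} = 21031 + 3 \sqrt{2} i \sqrt{79} = 21031 + 3 i \sqrt{158}$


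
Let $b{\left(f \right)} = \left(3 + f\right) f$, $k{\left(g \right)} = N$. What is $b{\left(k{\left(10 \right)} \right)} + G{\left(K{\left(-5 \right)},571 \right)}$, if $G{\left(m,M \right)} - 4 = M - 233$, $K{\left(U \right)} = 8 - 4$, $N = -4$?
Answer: $346$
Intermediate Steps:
$k{\left(g \right)} = -4$
$K{\left(U \right)} = 4$ ($K{\left(U \right)} = 8 - 4 = 4$)
$b{\left(f \right)} = f \left(3 + f\right)$
$G{\left(m,M \right)} = -229 + M$ ($G{\left(m,M \right)} = 4 + \left(M - 233\right) = 4 + \left(-233 + M\right) = -229 + M$)
$b{\left(k{\left(10 \right)} \right)} + G{\left(K{\left(-5 \right)},571 \right)} = - 4 \left(3 - 4\right) + \left(-229 + 571\right) = \left(-4\right) \left(-1\right) + 342 = 4 + 342 = 346$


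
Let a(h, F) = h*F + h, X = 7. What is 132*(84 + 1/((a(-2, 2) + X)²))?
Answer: 11220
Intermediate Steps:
a(h, F) = h + F*h (a(h, F) = F*h + h = h + F*h)
132*(84 + 1/((a(-2, 2) + X)²)) = 132*(84 + 1/((-2*(1 + 2) + 7)²)) = 132*(84 + 1/((-2*3 + 7)²)) = 132*(84 + 1/((-6 + 7)²)) = 132*(84 + 1/(1²)) = 132*(84 + 1/1) = 132*(84 + 1) = 132*85 = 11220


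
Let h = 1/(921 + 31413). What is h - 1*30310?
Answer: -980043539/32334 ≈ -30310.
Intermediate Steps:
h = 1/32334 ≈ 3.0927e-5
h - 1*30310 = 1/32334 - 1*30310 = 1/32334 - 30310 = -980043539/32334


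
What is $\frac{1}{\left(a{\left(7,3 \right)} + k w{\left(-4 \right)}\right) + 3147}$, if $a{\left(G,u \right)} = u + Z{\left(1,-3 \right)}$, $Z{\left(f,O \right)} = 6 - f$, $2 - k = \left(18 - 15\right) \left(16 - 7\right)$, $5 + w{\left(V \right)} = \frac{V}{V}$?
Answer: $\frac{1}{3255} \approx 0.00030722$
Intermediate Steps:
$w{\left(V \right)} = -4$ ($w{\left(V \right)} = -5 + \frac{V}{V} = -5 + 1 = -4$)
$k = -25$ ($k = 2 - \left(18 - 15\right) \left(16 - 7\right) = 2 - 3 \cdot 9 = 2 - 27 = -25$)
$a{\left(G,u \right)} = 5 + u$ ($a{\left(G,u \right)} = u + \left(6 - 1\right) = u + 5 = 5 + u$)
$\frac{1}{\left(a{\left(7,3 \right)} + k w{\left(-4 \right)}\right) + 3147} = \frac{1}{\left(\left(5 + 3\right) - -100\right) + 3147} = \frac{1}{\left(8 + 100\right) + 3147} = \frac{1}{108 + 3147} = \frac{1}{3255}$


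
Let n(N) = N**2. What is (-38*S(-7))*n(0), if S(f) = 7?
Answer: 0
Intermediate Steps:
(-38*S(-7))*n(0) = -38*7*0**2 = -266*0 = 0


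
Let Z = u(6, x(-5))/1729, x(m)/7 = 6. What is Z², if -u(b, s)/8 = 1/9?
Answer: 64/242144721 ≈ 2.6430e-7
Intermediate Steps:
x(m) = 42 (x(m) = 7*6 = 42)
u(b, s) = -8/9
Z = -8/15561 (Z = -8/9/1729 = -8/9*1/1729 = -8/15561 ≈ -0.00051411)
Z² = (-8/15561)² = 64/242144721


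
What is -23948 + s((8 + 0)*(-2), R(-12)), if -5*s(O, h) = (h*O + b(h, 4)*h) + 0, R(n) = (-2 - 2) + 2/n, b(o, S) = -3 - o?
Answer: -862573/36 ≈ -23960.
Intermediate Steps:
R(n) = -4 + 2/n
s(O, h) = -O*h/5 - h*(-3 - h)/5 (s(O, h) = -((h*O + (-3 - h)*h) + 0)/5 = -((O*h + h*(-3 - h)) + 0)/5 = -(O*h + h*(-3 - h))/5 = -O*h/5 - h*(-3 - h)/5)
-23948 + s((8 + 0)*(-2), R(-12)) = -23948 + (-4 + 2/(-12))*(3 + (-4 + 2/(-12)) - (8 + 0)*(-2))/5 = -23948 + (-4 + 2*(-1/12))*(3 + (-4 + 2*(-1/12)) - 8*(-2))/5 = -23948 + (-4 - ⅙)*(3 + (-4 - ⅙) - 1*(-16))/5 = -23948 + (⅕)*(-25/6)*(3 - 25/6 + 16) = -23948 + (⅕)*(-25/6)*(89/6) = -23948 - 445/36 = -862573/36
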